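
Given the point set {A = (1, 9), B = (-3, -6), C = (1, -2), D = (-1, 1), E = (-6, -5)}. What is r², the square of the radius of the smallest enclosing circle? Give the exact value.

6025/98

A smallest enclosing disk is always determined by at most three of the input points on its boundary.
The minimum enclosing circle is determined by three boundary points: A, B, E.
Their circumcentre is (-29/14, 25/14) with r² = 6025/98.
The farthest remaining point C is at distance² 2329/98 ≤ 6025/98.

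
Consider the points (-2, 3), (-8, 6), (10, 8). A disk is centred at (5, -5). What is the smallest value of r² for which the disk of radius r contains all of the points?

290

The required radius is the distance from (5, -5) to the farthest point.
Squared distances: 113, 290, 194.
Maximum is 290, attained at (-8, 6).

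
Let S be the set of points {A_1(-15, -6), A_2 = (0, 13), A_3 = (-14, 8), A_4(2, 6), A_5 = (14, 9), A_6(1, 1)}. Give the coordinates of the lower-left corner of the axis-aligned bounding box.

(-15, -6)

x-range [-15, 14], y-range [-6, 13].
The lower-left corner is (-15, -6).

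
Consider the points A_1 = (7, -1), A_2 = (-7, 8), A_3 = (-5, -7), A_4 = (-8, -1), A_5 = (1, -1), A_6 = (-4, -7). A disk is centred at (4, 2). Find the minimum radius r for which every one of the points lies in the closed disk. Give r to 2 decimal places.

The required radius is the distance from (4, 2) to the farthest point.
Squared distances: 18, 157, 162, 153, 18, 145.
Maximum is 162, attained at A_3.
r = √162 ≈ 12.73.

12.73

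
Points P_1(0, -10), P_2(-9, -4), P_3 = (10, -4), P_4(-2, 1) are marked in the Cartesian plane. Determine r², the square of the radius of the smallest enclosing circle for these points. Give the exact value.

90.25

The farthest pair is P_2–P_3 with squared distance 361. The circle on this segment as diameter has centre (0.5, -4) and r² = 361/4 = 90.25.
Check P_1: distance² to centre = 36.25 ≤ 90.25, so it lies inside.
All remaining points lie in this disk, and no smaller disk contains both endpoints, so this is the minimum enclosing circle.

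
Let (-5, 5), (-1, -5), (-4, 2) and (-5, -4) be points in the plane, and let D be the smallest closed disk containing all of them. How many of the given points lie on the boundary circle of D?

2

A smallest enclosing disk is always determined by at most three of the input points on its boundary.
The farthest pair is (-5, 5)–(-1, -5) with squared distance 116. The circle on this segment as diameter has centre (-3, 0) and r² = 116/4 = 29.
Check (-4, 2): distance² to centre = 5 ≤ 29, so it lies inside.
All remaining points lie in this disk, and no smaller disk contains both endpoints, so this is the minimum enclosing circle.
The points at distance exactly r from the centre are (-5, 5), (-1, -5) — 2 points.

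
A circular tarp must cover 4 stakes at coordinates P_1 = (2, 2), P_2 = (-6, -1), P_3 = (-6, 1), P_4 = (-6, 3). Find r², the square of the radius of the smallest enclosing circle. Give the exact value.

18.53515625

The minimum enclosing circle is determined by three boundary points: P_1, P_2, P_4.
Their circumcentre is (-2.1875, 1) with r² = 18.53515625.
The farthest remaining point P_3 is at distance² 14.53515625 ≤ 18.53515625.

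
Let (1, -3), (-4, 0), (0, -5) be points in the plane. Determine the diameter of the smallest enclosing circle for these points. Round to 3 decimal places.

6.403

Call the three points A, B, C in the order given.
Side lengths²: AB² = 34, AC² = 5, BC² = 41.
Since BC² = 41 ≥ 34 + 5 = 39, the angle opposite BC is not acute, so the smallest enclosing circle has BC as diameter.
Centre = midpoint of BC = (-2, -2.5), r² = 41/4 = 10.25.
Diameter = 2r = 2√(10.25) ≈ 6.403.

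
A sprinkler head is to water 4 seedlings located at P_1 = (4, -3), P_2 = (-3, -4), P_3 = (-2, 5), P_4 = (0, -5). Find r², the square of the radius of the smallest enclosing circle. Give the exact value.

3250/121

A smallest enclosing disk is always determined by at most three of the input points on its boundary.
The minimum enclosing circle is determined by three boundary points: P_1, P_3, P_4.
Their circumcentre is (-1/11, 2/11) with r² = 3250/121.
The farthest remaining point P_2 is at distance² 3140/121 ≤ 3250/121.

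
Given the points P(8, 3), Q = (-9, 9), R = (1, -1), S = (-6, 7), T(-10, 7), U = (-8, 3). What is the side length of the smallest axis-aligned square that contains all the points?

The bounding box has width 18 and height 10.
An axis-aligned square enclosing the set must have side ≥ max(width, height).
So the minimum side is max(18, 10) = 18.

18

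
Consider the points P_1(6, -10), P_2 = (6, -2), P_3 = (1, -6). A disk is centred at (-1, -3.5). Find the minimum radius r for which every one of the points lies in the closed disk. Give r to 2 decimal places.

The required radius is the distance from (-1, -3.5) to the farthest point.
Squared distances: 91.25, 51.25, 10.25.
Maximum is 91.25, attained at P_1.
r = √(91.25) ≈ 9.55.

9.55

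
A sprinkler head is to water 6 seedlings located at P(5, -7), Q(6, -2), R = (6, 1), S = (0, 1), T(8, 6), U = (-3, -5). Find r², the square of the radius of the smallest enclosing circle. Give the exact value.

By Welzl's lemma the MEC is supported by two points (diametrically opposite) or three points (on a circumcircle).
The minimum enclosing circle is determined by three boundary points: P, T, U.
Their circumcentre is (2.6, 0.4) with r² = 60.52.
The farthest remaining point Q is at distance² 17.32 ≤ 60.52.

60.52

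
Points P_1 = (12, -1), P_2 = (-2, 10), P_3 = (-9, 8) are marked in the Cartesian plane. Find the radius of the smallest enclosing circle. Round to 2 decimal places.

11.42

Side lengths²: P_1P_2² = 317, P_1P_3² = 522, P_2P_3² = 53.
Since P_1P_3² = 522 ≥ 317 + 53 = 370, the angle opposite P_1P_3 is not acute, so the smallest enclosing circle has P_1P_3 as diameter.
Centre = midpoint of P_1P_3 = (1.5, 3.5), r² = 522/4 = 130.5.
r = √(130.5) ≈ 11.42.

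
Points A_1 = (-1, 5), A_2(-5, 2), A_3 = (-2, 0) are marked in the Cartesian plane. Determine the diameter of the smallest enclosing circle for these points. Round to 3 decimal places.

Side lengths²: A_1A_2² = 25, A_1A_3² = 26, A_2A_3² = 13.
Since A_1A_3² = 26 < 25 + 13 = 38, the triangle is acute, so the smallest enclosing circle is the circumcircle.
Circumcentre = (-81/34, 91/34), r² = 4225/578.
Diameter = 2r = 2√(4225/578) ≈ 5.407.

5.407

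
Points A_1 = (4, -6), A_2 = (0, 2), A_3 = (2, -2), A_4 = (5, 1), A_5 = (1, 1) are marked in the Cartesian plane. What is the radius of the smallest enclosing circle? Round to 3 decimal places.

A smallest enclosing disk is always determined by at most three of the input points on its boundary.
The farthest pair is A_1–A_2 with squared distance 80. The circle on this segment as diameter has centre (2, -2) and r² = 80/4 = 20.
Check A_3: distance² to centre = 0 ≤ 20, so it lies inside.
All remaining points lie in this disk, and no smaller disk contains both endpoints, so this is the minimum enclosing circle.
r = √20 ≈ 4.472.

4.472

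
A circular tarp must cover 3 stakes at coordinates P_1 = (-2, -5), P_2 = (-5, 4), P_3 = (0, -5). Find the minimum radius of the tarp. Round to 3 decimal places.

5.148

Side lengths²: P_1P_2² = 90, P_1P_3² = 4, P_2P_3² = 106.
Since P_2P_3² = 106 ≥ 90 + 4 = 94, the angle opposite P_2P_3 is not acute, so the smallest enclosing circle has P_2P_3 as diameter.
Centre = midpoint of P_2P_3 = (-2.5, -0.5), r² = 106/4 = 26.5.
r = √(26.5) ≈ 5.148.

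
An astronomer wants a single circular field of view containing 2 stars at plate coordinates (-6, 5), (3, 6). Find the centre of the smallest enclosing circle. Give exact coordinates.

The smallest circle enclosing two points has them as diameter endpoints.
Centre = midpoint = (-1.5, 5.5); r² = |(-6, 5)−(3, 6)|²/4 = 82/4 = 20.5.
Centre = (-1.5, 5.5).

(-1.5, 5.5)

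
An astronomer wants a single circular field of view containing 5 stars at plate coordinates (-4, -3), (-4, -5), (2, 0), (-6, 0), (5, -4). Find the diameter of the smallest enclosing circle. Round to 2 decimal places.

A smallest enclosing disk is always determined by at most three of the input points on its boundary.
The farthest pair is (-6, 0)–(5, -4) with squared distance 137. The circle on this segment as diameter has centre (-0.5, -2) and r² = 137/4 = 34.25.
Check (-4, -3): distance² to centre = 13.25 ≤ 34.25, so it lies inside.
All remaining points lie in this disk, and no smaller disk contains both endpoints, so this is the minimum enclosing circle.
Diameter = 2r = 2√(34.25) ≈ 11.70.

11.70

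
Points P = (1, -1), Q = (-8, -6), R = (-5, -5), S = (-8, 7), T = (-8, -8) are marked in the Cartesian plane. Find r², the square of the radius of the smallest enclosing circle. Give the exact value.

9425/162

A smallest enclosing disk is always determined by at most three of the input points on its boundary.
The minimum enclosing circle is determined by three boundary points: P, S, T.
Their circumcentre is (-119/18, -0.5) with r² = 9425/162.
The farthest remaining point Q is at distance² 5213/162 ≤ 9425/162.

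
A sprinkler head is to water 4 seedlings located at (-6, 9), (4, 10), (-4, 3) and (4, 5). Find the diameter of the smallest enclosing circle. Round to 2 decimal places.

By Welzl's lemma the MEC is supported by two points (diametrically opposite) or three points (on a circumcircle).
The minimum enclosing circle is determined by three boundary points: (-6, 9), (4, 10), (-4, 3).
Their circumcentre is (-49/62, 459/62) with r² = 57065/1922.
The farthest remaining point (4, 5) is at distance² 55205/1922 ≤ 57065/1922.
Diameter = 2r = 2√(57065/1922) ≈ 10.90.

10.90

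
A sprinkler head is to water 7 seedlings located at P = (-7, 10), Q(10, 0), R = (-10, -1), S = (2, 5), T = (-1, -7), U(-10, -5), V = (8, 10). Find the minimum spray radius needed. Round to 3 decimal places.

The farthest pair is U–V with squared distance 549. The circle on this segment as diameter has centre (-1, 2.5) and r² = 549/4 = 137.25.
Check P: distance² to centre = 92.25 ≤ 137.25, so it lies inside.
All remaining points lie in this disk, and no smaller disk contains both endpoints, so this is the minimum enclosing circle.
r = √(137.25) ≈ 11.715.

11.715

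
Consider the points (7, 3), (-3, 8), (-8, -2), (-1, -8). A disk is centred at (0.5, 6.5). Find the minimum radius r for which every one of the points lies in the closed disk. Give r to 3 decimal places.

14.577

The required radius is the distance from (0.5, 6.5) to the farthest point.
Squared distances: 54.5, 14.5, 144.5, 212.5.
Maximum is 212.5, attained at (-1, -8).
r = √(212.5) ≈ 14.577.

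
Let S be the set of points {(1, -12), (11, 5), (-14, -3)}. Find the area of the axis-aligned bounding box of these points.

425

x ranges over [-14, 11], width 25.
y ranges over [-12, 5], height 17.
Area = 25 × 17 = 425.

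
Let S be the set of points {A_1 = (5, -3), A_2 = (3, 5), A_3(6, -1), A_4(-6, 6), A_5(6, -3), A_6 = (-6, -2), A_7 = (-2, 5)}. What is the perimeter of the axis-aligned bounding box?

Width = max x − min x = 6 − (-6) = 12.
Height = max y − min y = 6 − (-3) = 9.
Perimeter = 2(12 + 9) = 42.

42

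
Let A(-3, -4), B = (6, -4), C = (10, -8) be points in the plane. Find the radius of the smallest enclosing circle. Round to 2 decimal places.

Side lengths²: AB² = 81, AC² = 185, BC² = 32.
Since AC² = 185 ≥ 81 + 32 = 113, the angle opposite AC is not acute, so the smallest enclosing circle has AC as diameter.
Centre = midpoint of AC = (3.5, -6), r² = 185/4 = 46.25.
r = √(46.25) ≈ 6.80.

6.80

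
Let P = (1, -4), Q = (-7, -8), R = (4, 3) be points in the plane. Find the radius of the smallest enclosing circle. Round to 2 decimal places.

7.78

Side lengths²: PQ² = 80, PR² = 58, QR² = 242.
Since QR² = 242 ≥ 80 + 58 = 138, the angle opposite QR is not acute, so the smallest enclosing circle has QR as diameter.
Centre = midpoint of QR = (-1.5, -2.5), r² = 242/4 = 60.5.
r = √(60.5) ≈ 7.78.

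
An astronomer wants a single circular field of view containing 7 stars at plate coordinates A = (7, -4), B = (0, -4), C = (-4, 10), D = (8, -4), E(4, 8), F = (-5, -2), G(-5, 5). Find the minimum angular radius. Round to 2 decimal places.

9.22

By Welzl's lemma the MEC is supported by two points (diametrically opposite) or three points (on a circumcircle).
The farthest pair is C–D with squared distance 340. The circle on this segment as diameter has centre (2, 3) and r² = 340/4 = 85.
Check A: distance² to centre = 74 ≤ 85, so it lies inside.
All remaining points lie in this disk, and no smaller disk contains both endpoints, so this is the minimum enclosing circle.
r = √85 ≈ 9.22.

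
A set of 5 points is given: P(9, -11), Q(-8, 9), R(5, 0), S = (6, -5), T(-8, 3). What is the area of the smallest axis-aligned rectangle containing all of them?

340

x ranges over [-8, 9], width 17.
y ranges over [-11, 9], height 20.
Area = 17 × 20 = 340.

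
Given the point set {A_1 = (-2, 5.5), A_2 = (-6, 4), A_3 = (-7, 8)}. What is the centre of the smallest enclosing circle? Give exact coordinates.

(-65/14, 181/28)

Side lengths²: A_1A_2² = 18.25, A_1A_3² = 31.25, A_2A_3² = 17.
Since A_1A_3² = 31.25 < 18.25 + 17 = 35.25, the triangle is acute, so the smallest enclosing circle is the circumcircle.
Circumcentre = (-65/14, 181/28), r² = 6205/784.
Centre = (-65/14, 181/28).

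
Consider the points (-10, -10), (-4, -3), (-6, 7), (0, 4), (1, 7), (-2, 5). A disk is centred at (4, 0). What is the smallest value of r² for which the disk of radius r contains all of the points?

296

The required radius is the distance from (4, 0) to the farthest point.
Squared distances: 296, 73, 149, 32, 58, 61.
Maximum is 296, attained at (-10, -10).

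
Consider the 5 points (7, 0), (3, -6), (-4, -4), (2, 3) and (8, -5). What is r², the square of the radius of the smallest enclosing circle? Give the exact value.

The minimum enclosing circle is determined by three boundary points: (-4, -4), (2, 3), (8, -5).
Their circumcentre is (19/9, -19/6) with r² = 12325/324.
The farthest remaining point (7, 0) is at distance² 10993/324 ≤ 12325/324.

12325/324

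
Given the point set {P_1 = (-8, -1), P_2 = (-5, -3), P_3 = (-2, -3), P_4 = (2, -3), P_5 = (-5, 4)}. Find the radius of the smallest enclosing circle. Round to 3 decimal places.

A smallest enclosing disk is always determined by at most three of the input points on its boundary.
The minimum enclosing circle is determined by three boundary points: P_1, P_4, P_5.
Their circumcentre is (-2.75, -0.75) with r² = 27.625.
The farthest remaining point P_2 is at distance² 10.125 ≤ 27.625.
r = √(27.625) ≈ 5.256.

5.256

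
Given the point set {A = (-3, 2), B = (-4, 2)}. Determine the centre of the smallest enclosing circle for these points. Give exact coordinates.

(-3.5, 2)

The smallest circle enclosing two points has them as diameter endpoints.
Centre = midpoint = (-3.5, 2); r² = |AB|²/4 = 1/4 = 0.25.
Centre = (-3.5, 2).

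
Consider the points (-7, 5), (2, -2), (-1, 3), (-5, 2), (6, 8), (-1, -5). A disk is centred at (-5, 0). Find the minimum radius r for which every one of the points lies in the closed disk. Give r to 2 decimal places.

13.60

The required radius is the distance from (-5, 0) to the farthest point.
Squared distances: 29, 53, 25, 4, 185, 41.
Maximum is 185, attained at (6, 8).
r = √185 ≈ 13.60.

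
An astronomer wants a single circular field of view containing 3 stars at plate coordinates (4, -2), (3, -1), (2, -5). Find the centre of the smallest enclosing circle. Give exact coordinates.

(2.5, -3)

Call the three points A, B, C in the order given.
Side lengths²: AB² = 2, AC² = 13, BC² = 17.
Since BC² = 17 ≥ 13 + 2 = 15, the angle opposite BC is not acute, so the smallest enclosing circle has BC as diameter.
Centre = midpoint of BC = (2.5, -3), r² = 17/4 = 4.25.
Centre = (2.5, -3).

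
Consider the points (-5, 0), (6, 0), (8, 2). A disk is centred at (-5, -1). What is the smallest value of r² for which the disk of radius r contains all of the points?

178

The required radius is the distance from (-5, -1) to the farthest point.
Squared distances: 1, 122, 178.
Maximum is 178, attained at (8, 2).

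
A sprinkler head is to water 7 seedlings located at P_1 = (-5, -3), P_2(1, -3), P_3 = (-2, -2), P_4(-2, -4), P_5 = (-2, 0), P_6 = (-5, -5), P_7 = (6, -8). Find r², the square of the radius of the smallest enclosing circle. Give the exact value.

36.5

A smallest enclosing disk is always determined by at most three of the input points on its boundary.
The farthest pair is P_1–P_7 with squared distance 146. The circle on this segment as diameter has centre (0.5, -5.5) and r² = 146/4 = 36.5.
Check P_2: distance² to centre = 6.5 ≤ 36.5, so it lies inside.
All remaining points lie in this disk, and no smaller disk contains both endpoints, so this is the minimum enclosing circle.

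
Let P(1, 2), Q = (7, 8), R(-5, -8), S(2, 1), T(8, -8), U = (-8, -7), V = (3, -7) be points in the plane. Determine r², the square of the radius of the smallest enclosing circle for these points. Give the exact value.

66049/578

By Welzl's lemma the MEC is supported by two points (diametrically opposite) or three points (on a circumcircle).
The minimum enclosing circle is determined by three boundary points: Q, T, U.
Their circumcentre is (15/34, -15/34) with r² = 66049/578.
The farthest remaining point R is at distance² 50137/578 ≤ 66049/578.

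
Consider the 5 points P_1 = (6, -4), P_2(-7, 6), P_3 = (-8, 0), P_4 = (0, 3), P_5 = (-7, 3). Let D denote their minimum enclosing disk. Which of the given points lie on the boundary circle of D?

P_1, P_2

The minimum enclosing circle of a finite set is fixed by two of the points (as a diameter) or three (as a circumcircle).
The farthest pair is P_1–P_2 with squared distance 269. The circle on this segment as diameter has centre (-0.5, 1) and r² = 269/4 = 67.25.
Check P_3: distance² to centre = 57.25 ≤ 67.25, so it lies inside.
All remaining points lie in this disk, and no smaller disk contains both endpoints, so this is the minimum enclosing circle.
The points at distance exactly r from the centre are P_1, P_2 — 2 points.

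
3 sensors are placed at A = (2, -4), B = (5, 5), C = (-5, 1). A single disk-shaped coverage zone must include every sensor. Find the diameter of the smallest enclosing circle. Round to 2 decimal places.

Side lengths²: AB² = 90, AC² = 74, BC² = 116.
Since BC² = 116 < 90 + 74 = 164, the triangle is acute, so the smallest enclosing circle is the circumcircle.
Circumcentre = (8/13, 19/13), r² = 5365/169.
Diameter = 2r = 2√(5365/169) ≈ 11.27.

11.27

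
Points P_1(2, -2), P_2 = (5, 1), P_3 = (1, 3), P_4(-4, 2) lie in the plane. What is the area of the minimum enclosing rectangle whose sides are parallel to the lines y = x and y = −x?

40

In coordinates u = x + y, v = x − y the rectangle is axis-aligned; the map (x,y)→(u,v) scales areas by 2.
u-values: 0, 6, 4, -2; range = 6 − (-2) = 8.
v-values: 4, 4, -2, -6; range = 4 − (-6) = 10.
Area = (8 × 10) / 2 = 40.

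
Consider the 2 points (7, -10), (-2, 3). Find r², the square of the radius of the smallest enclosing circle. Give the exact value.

The smallest circle enclosing two points has them as diameter endpoints.
Centre = midpoint = (2.5, -3.5); r² = |(7, -10)−(-2, 3)|²/4 = 250/4 = 62.5.

62.5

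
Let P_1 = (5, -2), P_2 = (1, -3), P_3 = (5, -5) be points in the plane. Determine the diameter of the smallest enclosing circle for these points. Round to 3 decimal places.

4.610

Side lengths²: P_1P_2² = 17, P_1P_3² = 9, P_2P_3² = 20.
Since P_2P_3² = 20 < 17 + 9 = 26, the triangle is acute, so the smallest enclosing circle is the circumcircle.
Circumcentre = (3.25, -3.5), r² = 5.3125.
Diameter = 2r = 2√(5.3125) ≈ 4.610.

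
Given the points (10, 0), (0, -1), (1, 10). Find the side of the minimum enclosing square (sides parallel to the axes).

The bounding box has width 10 and height 11.
An axis-aligned square enclosing the set must have side ≥ max(width, height).
So the minimum side is max(10, 11) = 11.

11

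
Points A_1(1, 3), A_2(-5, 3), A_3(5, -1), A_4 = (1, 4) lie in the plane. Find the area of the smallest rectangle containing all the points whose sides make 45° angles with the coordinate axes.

49

In coordinates u = x + y, v = x − y the rectangle is axis-aligned; the map (x,y)→(u,v) scales areas by 2.
u-values: 4, -2, 4, 5; range = 5 − (-2) = 7.
v-values: -2, -8, 6, -3; range = 6 − (-8) = 14.
Area = (7 × 14) / 2 = 49.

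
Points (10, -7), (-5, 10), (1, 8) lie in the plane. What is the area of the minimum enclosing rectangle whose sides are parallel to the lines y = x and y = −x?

In coordinates u = x + y, v = x − y the rectangle is axis-aligned; the map (x,y)→(u,v) scales areas by 2.
u-values: 3, 5, 9; range = 9 − 3 = 6.
v-values: 17, -15, -7; range = 17 − (-15) = 32.
Area = (6 × 32) / 2 = 96.

96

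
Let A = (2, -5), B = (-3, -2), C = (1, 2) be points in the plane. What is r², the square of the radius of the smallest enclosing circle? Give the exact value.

13.28125

Side lengths²: AB² = 34, AC² = 50, BC² = 32.
Since AC² = 50 < 34 + 32 = 66, the triangle is acute, so the smallest enclosing circle is the circumcircle.
Circumcentre = (0.625, -1.625), r² = 13.28125.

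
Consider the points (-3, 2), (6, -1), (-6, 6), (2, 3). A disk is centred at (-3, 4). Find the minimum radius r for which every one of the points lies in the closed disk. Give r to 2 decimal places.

10.30

The required radius is the distance from (-3, 4) to the farthest point.
Squared distances: 4, 106, 13, 26.
Maximum is 106, attained at (6, -1).
r = √106 ≈ 10.30.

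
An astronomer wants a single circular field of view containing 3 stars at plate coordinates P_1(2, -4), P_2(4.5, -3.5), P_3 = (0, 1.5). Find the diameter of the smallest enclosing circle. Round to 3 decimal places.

6.727

Side lengths²: P_1P_2² = 6.5, P_1P_3² = 34.25, P_2P_3² = 45.25.
Since P_2P_3² = 45.25 ≥ 34.25 + 6.5 = 40.75, the angle opposite P_2P_3 is not acute, so the smallest enclosing circle has P_2P_3 as diameter.
Centre = midpoint of P_2P_3 = (2.25, -1), r² = 45.25/4 = 11.3125.
Diameter = 2r = 2√(11.3125) ≈ 6.727.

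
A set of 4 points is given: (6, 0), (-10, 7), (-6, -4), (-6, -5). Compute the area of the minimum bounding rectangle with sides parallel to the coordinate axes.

192

x ranges over [-10, 6], width 16.
y ranges over [-5, 7], height 12.
Area = 16 × 12 = 192.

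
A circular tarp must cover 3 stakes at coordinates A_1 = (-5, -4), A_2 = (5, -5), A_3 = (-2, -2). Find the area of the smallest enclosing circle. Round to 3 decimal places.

Side lengths²: A_1A_2² = 101, A_1A_3² = 13, A_2A_3² = 58.
Since A_1A_2² = 101 ≥ 58 + 13 = 71, the angle opposite A_1A_2 is not acute, so the smallest enclosing circle has A_1A_2 as diameter.
Centre = midpoint of A_1A_2 = (0, -4.5), r² = 101/4 = 25.25.
Area = π·r² = π·25.25 ≈ 79.325.

79.325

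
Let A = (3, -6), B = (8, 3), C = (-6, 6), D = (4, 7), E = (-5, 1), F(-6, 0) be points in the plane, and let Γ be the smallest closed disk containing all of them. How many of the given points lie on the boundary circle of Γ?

The minimum enclosing circle of a finite set is fixed by two of the points (as a diameter) or three (as a circumcircle).
The minimum enclosing circle is determined by three boundary points: A, B, C.
Their circumcentre is (31/94, 129/94) with r² = 271625/4418.
The farthest remaining point D is at distance² 199433/4418 ≤ 271625/4418.
The points at distance exactly r from the centre are A, B, C — 3 points.

3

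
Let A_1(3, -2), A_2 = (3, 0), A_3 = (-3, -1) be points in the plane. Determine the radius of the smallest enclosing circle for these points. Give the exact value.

Side lengths²: A_1A_2² = 4, A_1A_3² = 37, A_2A_3² = 37.
Since A_2A_3² = 37 < 37 + 4 = 41, the triangle is acute, so the smallest enclosing circle is the circumcircle.
Circumcentre = (1/12, -1), r² = 1369/144.
r = √(1369/144) = 37/12.

37/12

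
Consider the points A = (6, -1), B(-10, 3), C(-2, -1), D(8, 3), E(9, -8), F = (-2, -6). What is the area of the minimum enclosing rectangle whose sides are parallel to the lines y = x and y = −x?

285

In coordinates u = x + y, v = x − y the rectangle is axis-aligned; the map (x,y)→(u,v) scales areas by 2.
u-values: 5, -7, -3, 11, 1, -8; range = 11 − (-8) = 19.
v-values: 7, -13, -1, 5, 17, 4; range = 17 − (-13) = 30.
Area = (19 × 30) / 2 = 285.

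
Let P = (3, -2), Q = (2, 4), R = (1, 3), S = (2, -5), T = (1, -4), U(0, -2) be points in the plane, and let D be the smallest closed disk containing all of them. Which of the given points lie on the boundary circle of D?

Q, S

The minimum enclosing circle of a finite set is fixed by two of the points (as a diameter) or three (as a circumcircle).
The farthest pair is Q–S with squared distance 81. The circle on this segment as diameter has centre (2, -0.5) and r² = 81/4 = 20.25.
Check P: distance² to centre = 3.25 ≤ 20.25, so it lies inside.
All remaining points lie in this disk, and no smaller disk contains both endpoints, so this is the minimum enclosing circle.
The points at distance exactly r from the centre are Q, S — 2 points.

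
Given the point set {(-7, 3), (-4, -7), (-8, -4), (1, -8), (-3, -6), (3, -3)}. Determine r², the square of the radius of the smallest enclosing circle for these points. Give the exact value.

46.25

A smallest enclosing disk is always determined by at most three of the input points on its boundary.
The farthest pair is (-7, 3)–(1, -8) with squared distance 185. The circle on this segment as diameter has centre (-3, -2.5) and r² = 185/4 = 46.25.
Check (-4, -7): distance² to centre = 21.25 ≤ 46.25, so it lies inside.
All remaining points lie in this disk, and no smaller disk contains both endpoints, so this is the minimum enclosing circle.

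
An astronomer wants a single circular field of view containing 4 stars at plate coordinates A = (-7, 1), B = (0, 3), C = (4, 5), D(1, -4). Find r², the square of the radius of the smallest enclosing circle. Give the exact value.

A smallest enclosing disk is always determined by at most three of the input points on its boundary.
The minimum enclosing circle is determined by three boundary points: A, C, D.
Their circumcentre is (-59/58, 97/58) with r² = 60965/1682.
The farthest remaining point B is at distance² 4705/1682 ≤ 60965/1682.

60965/1682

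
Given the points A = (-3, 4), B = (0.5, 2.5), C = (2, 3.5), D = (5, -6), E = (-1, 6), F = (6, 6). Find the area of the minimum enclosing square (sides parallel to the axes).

144

The bounding box has width 9 and height 12.
An axis-aligned square enclosing the set must have side ≥ max(width, height).
So the minimum side is max(9, 12) = 12.
Area = 12² = 144.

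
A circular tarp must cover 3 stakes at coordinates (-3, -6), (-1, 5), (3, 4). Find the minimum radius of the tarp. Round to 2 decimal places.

Call the three points A, B, C in the order given.
Side lengths²: AB² = 125, AC² = 136, BC² = 17.
Since AC² = 136 < 125 + 17 = 142, the triangle is acute, so the smallest enclosing circle is the circumcircle.
Circumcentre = (-15/46, -37/46), r² = 36125/1058.
r = √(36125/1058) ≈ 5.84.

5.84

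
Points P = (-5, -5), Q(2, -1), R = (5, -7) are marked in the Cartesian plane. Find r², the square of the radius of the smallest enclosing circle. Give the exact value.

4225/162

Side lengths²: PQ² = 65, PR² = 104, QR² = 45.
Since PR² = 104 < 65 + 45 = 110, the triangle is acute, so the smallest enclosing circle is the circumcircle.
Circumcentre = (1/18, -103/18), r² = 4225/162.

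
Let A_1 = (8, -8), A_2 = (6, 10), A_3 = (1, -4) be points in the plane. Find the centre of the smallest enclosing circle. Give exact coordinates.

(7, 1)

Side lengths²: A_1A_2² = 328, A_1A_3² = 65, A_2A_3² = 221.
Since A_1A_2² = 328 ≥ 221 + 65 = 286, the angle opposite A_1A_2 is not acute, so the smallest enclosing circle has A_1A_2 as diameter.
Centre = midpoint of A_1A_2 = (7, 1), r² = 328/4 = 82.
Centre = (7, 1).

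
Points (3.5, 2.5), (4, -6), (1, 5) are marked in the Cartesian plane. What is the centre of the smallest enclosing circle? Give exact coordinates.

Call the three points A, B, C in the order given.
Side lengths²: AB² = 72.5, AC² = 12.5, BC² = 130.
Since BC² = 130 ≥ 72.5 + 12.5 = 85, the angle opposite BC is not acute, so the smallest enclosing circle has BC as diameter.
Centre = midpoint of BC = (2.5, -0.5), r² = 130/4 = 32.5.
Centre = (2.5, -0.5).

(2.5, -0.5)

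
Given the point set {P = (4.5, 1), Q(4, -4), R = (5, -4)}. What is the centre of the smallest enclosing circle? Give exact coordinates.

Side lengths²: PQ² = 25.25, PR² = 25.25, QR² = 1.
Since PR² = 25.25 < 25.25 + 1 = 26.25, the triangle is acute, so the smallest enclosing circle is the circumcircle.
Circumcentre = (4.5, -1.525), r² = 6.375625.
Centre = (4.5, -1.525).

(4.5, -1.525)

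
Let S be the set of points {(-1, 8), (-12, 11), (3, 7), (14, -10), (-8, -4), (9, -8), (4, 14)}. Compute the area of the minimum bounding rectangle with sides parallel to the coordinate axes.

624

x ranges over [-12, 14], width 26.
y ranges over [-10, 14], height 24.
Area = 26 × 24 = 624.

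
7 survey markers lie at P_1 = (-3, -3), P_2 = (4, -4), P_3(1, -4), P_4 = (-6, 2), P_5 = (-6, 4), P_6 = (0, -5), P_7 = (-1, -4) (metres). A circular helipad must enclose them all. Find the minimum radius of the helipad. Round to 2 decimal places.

6.40

The minimum enclosing circle of a finite set is fixed by two of the points (as a diameter) or three (as a circumcircle).
The farthest pair is P_2–P_5 with squared distance 164. The circle on this segment as diameter has centre (-1, 0) and r² = 164/4 = 41.
Check P_1: distance² to centre = 13 ≤ 41, so it lies inside.
All remaining points lie in this disk, and no smaller disk contains both endpoints, so this is the minimum enclosing circle.
r = √41 ≈ 6.40.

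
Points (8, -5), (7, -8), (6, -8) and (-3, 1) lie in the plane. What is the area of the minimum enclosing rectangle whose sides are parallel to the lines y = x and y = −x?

In coordinates u = x + y, v = x − y the rectangle is axis-aligned; the map (x,y)→(u,v) scales areas by 2.
u-values: 3, -1, -2, -2; range = 3 − (-2) = 5.
v-values: 13, 15, 14, -4; range = 15 − (-4) = 19.
Area = (5 × 19) / 2 = 47.5.

47.5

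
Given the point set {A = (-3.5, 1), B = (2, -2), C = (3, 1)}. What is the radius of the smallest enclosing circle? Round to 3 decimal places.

Side lengths²: AB² = 39.25, AC² = 42.25, BC² = 10.
Since AC² = 42.25 < 39.25 + 10 = 49.25, the triangle is acute, so the smallest enclosing circle is the circumcircle.
Circumcentre = (-0.25, 5/12), r² = 785/72.
r = √(785/72) ≈ 3.302.

3.302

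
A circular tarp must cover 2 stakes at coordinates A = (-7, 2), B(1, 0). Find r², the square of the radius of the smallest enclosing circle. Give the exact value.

The smallest circle enclosing two points has them as diameter endpoints.
Centre = midpoint = (-3, 1); r² = |AB|²/4 = 68/4 = 17.

17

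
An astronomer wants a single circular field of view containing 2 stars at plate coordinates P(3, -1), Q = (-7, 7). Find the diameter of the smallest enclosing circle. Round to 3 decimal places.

The smallest circle enclosing two points has them as diameter endpoints.
Centre = midpoint = (-2, 3); r² = |PQ|²/4 = 164/4 = 41.
Diameter = 2r = 2√41 ≈ 12.806.

12.806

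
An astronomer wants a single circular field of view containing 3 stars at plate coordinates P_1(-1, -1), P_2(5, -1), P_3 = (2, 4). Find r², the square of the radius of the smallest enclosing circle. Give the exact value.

11.56

Side lengths²: P_1P_2² = 36, P_1P_3² = 34, P_2P_3² = 34.
Since P_1P_2² = 36 < 34 + 34 = 68, the triangle is acute, so the smallest enclosing circle is the circumcircle.
Circumcentre = (2, 0.6), r² = 11.56.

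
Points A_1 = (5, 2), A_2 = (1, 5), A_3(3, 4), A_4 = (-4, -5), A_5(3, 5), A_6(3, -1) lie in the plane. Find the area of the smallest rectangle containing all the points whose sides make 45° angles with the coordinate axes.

68

In coordinates u = x + y, v = x − y the rectangle is axis-aligned; the map (x,y)→(u,v) scales areas by 2.
u-values: 7, 6, 7, -9, 8, 2; range = 8 − (-9) = 17.
v-values: 3, -4, -1, 1, -2, 4; range = 4 − (-4) = 8.
Area = (17 × 8) / 2 = 68.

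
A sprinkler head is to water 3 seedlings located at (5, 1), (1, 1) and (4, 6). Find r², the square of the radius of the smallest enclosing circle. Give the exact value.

Call the three points A, B, C in the order given.
Side lengths²: AB² = 16, AC² = 26, BC² = 34.
Since BC² = 34 < 26 + 16 = 42, the triangle is acute, so the smallest enclosing circle is the circumcircle.
Circumcentre = (3, 3.2), r² = 8.84.

8.84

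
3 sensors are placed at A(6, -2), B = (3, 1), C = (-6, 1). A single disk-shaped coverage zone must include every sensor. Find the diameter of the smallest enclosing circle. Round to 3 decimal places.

12.369

Side lengths²: AB² = 18, AC² = 153, BC² = 81.
Since AC² = 153 ≥ 81 + 18 = 99, the angle opposite AC is not acute, so the smallest enclosing circle has AC as diameter.
Centre = midpoint of AC = (0, -0.5), r² = 153/4 = 38.25.
Diameter = 2r = 2√(38.25) ≈ 12.369.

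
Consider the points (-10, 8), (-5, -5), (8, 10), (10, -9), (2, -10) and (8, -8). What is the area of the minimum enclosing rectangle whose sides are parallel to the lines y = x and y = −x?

In coordinates u = x + y, v = x − y the rectangle is axis-aligned; the map (x,y)→(u,v) scales areas by 2.
u-values: -2, -10, 18, 1, -8, 0; range = 18 − (-10) = 28.
v-values: -18, 0, -2, 19, 12, 16; range = 19 − (-18) = 37.
Area = (28 × 37) / 2 = 518.

518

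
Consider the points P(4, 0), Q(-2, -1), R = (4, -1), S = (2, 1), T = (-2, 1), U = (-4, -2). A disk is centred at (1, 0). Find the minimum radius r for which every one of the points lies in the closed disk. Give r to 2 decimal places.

5.39

The required radius is the distance from (1, 0) to the farthest point.
Squared distances: 9, 10, 10, 2, 10, 29.
Maximum is 29, attained at U.
r = √29 ≈ 5.39.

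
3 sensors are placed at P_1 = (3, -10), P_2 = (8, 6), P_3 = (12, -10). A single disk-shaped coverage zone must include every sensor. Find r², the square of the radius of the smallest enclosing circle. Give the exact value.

Side lengths²: P_1P_2² = 281, P_1P_3² = 81, P_2P_3² = 272.
Since P_1P_2² = 281 < 272 + 81 = 353, the triangle is acute, so the smallest enclosing circle is the circumcircle.
Circumcentre = (7.5, -2.625), r² = 74.640625.

74.640625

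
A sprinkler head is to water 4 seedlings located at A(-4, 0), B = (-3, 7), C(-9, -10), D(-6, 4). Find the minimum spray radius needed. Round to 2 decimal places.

By Welzl's lemma the MEC is supported by two points (diametrically opposite) or three points (on a circumcircle).
The farthest pair is B–C with squared distance 325. The circle on this segment as diameter has centre (-6, -1.5) and r² = 325/4 = 81.25.
Check A: distance² to centre = 6.25 ≤ 81.25, so it lies inside.
All remaining points lie in this disk, and no smaller disk contains both endpoints, so this is the minimum enclosing circle.
r = √(81.25) ≈ 9.01.

9.01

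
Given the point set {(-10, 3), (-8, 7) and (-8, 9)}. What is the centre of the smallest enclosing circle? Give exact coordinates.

Call the three points A, B, C in the order given.
Side lengths²: AB² = 20, AC² = 40, BC² = 4.
Since AC² = 40 ≥ 20 + 4 = 24, the angle opposite AC is not acute, so the smallest enclosing circle has AC as diameter.
Centre = midpoint of AC = (-9, 6), r² = 40/4 = 10.
Centre = (-9, 6).

(-9, 6)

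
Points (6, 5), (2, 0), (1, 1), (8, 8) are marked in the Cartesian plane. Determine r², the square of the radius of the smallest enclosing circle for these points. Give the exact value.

25

The farthest pair is (2, 0)–(8, 8) with squared distance 100. The circle on this segment as diameter has centre (5, 4) and r² = 100/4 = 25.
Check (6, 5): distance² to centre = 2 ≤ 25, so it lies inside.
All remaining points lie in this disk, and no smaller disk contains both endpoints, so this is the minimum enclosing circle.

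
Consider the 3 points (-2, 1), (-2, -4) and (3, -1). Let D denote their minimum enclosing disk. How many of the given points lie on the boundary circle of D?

Call the three points A, B, C in the order given.
Side lengths²: AB² = 25, AC² = 29, BC² = 34.
Since BC² = 34 < 29 + 25 = 54, the triangle is acute, so the smallest enclosing circle is the circumcircle.
Circumcentre = (-0.1, -1.5), r² = 9.86.
The points at distance exactly r from the centre are (-2, 1), (-2, -4), (3, -1) — 3 points.

3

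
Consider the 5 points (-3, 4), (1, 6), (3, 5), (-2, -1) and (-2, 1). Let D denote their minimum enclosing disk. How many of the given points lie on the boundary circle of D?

3

A smallest enclosing disk is always determined by at most three of the input points on its boundary.
The minimum enclosing circle is determined by three boundary points: (1, 6), (3, 5), (-2, -1).
Their circumcentre is (11/34, 73/34) with r² = 8845/578.
The farthest remaining point (-3, 4) is at distance² 8369/578 ≤ 8845/578.
The points at distance exactly r from the centre are (1, 6), (3, 5), (-2, -1) — 3 points.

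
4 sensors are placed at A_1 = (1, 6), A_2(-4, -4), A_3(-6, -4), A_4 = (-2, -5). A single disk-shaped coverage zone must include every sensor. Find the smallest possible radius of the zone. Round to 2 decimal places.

By Welzl's lemma the MEC is supported by two points (diametrically opposite) or three points (on a circumcircle).
The farthest pair is A_1–A_3 with squared distance 149. The circle on this segment as diameter has centre (-2.5, 1) and r² = 149/4 = 37.25.
Check A_2: distance² to centre = 27.25 ≤ 37.25, so it lies inside.
All remaining points lie in this disk, and no smaller disk contains both endpoints, so this is the minimum enclosing circle.
r = √(37.25) ≈ 6.10.

6.10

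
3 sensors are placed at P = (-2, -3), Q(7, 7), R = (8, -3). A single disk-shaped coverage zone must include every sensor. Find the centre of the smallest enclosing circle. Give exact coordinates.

Side lengths²: PQ² = 181, PR² = 100, QR² = 101.
Since PQ² = 181 < 101 + 100 = 201, the triangle is acute, so the smallest enclosing circle is the circumcircle.
Circumcentre = (3, 1.55), r² = 45.7025.
Centre = (3, 1.55).

(3, 1.55)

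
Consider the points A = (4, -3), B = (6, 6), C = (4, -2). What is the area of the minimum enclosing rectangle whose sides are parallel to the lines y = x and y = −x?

38.5

In coordinates u = x + y, v = x − y the rectangle is axis-aligned; the map (x,y)→(u,v) scales areas by 2.
u-values: 1, 12, 2; range = 12 − 1 = 11.
v-values: 7, 0, 6; range = 7 − 0 = 7.
Area = (11 × 7) / 2 = 38.5.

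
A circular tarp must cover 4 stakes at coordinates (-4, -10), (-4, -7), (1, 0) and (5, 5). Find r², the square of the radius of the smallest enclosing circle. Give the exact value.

76.5

A smallest enclosing disk is always determined by at most three of the input points on its boundary.
The farthest pair is (-4, -10)–(5, 5) with squared distance 306. The circle on this segment as diameter has centre (0.5, -2.5) and r² = 306/4 = 76.5.
Check (-4, -7): distance² to centre = 40.5 ≤ 76.5, so it lies inside.
All remaining points lie in this disk, and no smaller disk contains both endpoints, so this is the minimum enclosing circle.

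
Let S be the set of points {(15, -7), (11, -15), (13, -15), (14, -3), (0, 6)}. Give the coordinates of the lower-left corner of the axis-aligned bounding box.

x-range [0, 15], y-range [-15, 6].
The lower-left corner is (0, -15).

(0, -15)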